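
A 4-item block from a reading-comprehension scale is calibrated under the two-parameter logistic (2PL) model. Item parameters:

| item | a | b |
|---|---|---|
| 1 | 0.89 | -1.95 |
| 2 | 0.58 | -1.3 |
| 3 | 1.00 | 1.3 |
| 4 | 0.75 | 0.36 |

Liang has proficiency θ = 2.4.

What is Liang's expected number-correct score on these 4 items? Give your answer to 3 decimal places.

P(θ) = 1 / (1 + exp(−a(θ − b)))
P_1 = 1/(1+e^{-3.8715}) = 0.9796
P_2 = 1/(1+e^{-2.1460}) = 0.8953
P_3 = 1/(1+e^{-1.1000}) = 0.7503
P_4 = 1/(1+e^{-1.5300}) = 0.8220
E[score] = 0.9796 + 0.8953 + 0.7503 + 0.8220 = 3.4472

3.447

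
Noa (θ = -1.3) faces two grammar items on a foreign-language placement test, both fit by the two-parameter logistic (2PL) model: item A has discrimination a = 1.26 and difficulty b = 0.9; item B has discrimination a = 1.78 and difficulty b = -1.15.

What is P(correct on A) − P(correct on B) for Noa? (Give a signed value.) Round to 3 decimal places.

-0.375

P(θ) = 1 / (1 + exp(−a(θ − b)))
P_A = 0.0589
P_B = 0.4336
P_A − P_B = -0.3748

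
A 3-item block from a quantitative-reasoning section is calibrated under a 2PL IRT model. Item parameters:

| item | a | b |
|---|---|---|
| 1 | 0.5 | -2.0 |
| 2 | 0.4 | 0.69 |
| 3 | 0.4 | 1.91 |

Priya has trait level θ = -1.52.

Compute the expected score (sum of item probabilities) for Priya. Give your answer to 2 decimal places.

1.05

P(θ) = 1 / (1 + exp(−a(θ − b)))
P_1 = 1/(1+e^{-0.2400}) = 0.5597
P_2 = 1/(1+e^{0.8840}) = 0.2923
P_3 = 1/(1+e^{1.3720}) = 0.2023
E[score] = 0.5597 + 0.2923 + 0.2023 = 1.0544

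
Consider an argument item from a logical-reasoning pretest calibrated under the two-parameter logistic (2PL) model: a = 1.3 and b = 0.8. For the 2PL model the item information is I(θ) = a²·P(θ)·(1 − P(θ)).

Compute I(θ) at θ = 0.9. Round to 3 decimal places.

P = 1/(1+e^{-0.1300}) = 0.5325
P(1−P) = 0.5325 × 0.4675 = 0.2489
I = a² × P(1−P) = 1.3² × 0.2489 = 0.42072

0.421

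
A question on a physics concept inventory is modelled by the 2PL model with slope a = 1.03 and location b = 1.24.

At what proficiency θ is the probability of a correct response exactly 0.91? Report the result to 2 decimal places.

3.49

P(θ) = 1 / (1 + exp(−a(θ − b)))
logit = ln(0.9100/0.0900) = 2.3136
θ = b + logit/(a) = 1.24 + 2.3136/1.0300 = 3.4862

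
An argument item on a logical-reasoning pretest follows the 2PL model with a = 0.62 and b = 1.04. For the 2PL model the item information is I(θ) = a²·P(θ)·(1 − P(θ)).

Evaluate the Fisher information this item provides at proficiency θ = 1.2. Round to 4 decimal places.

P = 1/(1+e^{-0.0992}) = 0.5248
P(1−P) = 0.5248 × 0.4752 = 0.2494
I = a² × P(1−P) = 0.62² × 0.2494 = 0.09586

0.0959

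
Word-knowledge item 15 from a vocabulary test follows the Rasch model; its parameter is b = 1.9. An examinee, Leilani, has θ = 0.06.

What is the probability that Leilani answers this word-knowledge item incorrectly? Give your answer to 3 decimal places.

P(θ) = 1 / (1 + exp(−(θ − b)))
Exponent: (0.06 − 1.9) = -1.8400
1/(1 + e^{1.8400}) = 0.1371
P = 0.1371
P(incorrect) = 1 − 0.1371 = 0.8629

0.863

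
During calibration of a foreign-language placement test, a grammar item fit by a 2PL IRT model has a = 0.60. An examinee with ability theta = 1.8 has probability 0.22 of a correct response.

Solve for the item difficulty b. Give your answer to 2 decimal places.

3.91

P(theta) = 1 / (1 + exp(−a(theta − b)))
logit(0.22) = ln(0.22/0.78) = -1.2657
b = theta − logit/(a) = 1.8 − (-1.2657)/0.6000 = 3.9094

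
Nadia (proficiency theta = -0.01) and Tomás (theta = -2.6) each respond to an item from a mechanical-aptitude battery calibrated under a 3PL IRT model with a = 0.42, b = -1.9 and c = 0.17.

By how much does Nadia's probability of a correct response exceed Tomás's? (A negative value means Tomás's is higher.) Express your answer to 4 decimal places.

P(theta) = c + (1 − c) · 1 / (1 + exp(−a(theta − b)))
P(Nadia) = 0.7416  [exponent 0.7938]
P(Tomás) = 0.5244  [exponent -0.2940]
Difference = 0.7416 − 0.5244 = 0.2171

0.2171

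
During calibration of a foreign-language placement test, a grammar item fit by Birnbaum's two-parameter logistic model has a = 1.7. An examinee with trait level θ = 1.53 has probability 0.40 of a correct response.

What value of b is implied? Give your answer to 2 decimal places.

1.77

P(θ) = 1 / (1 + exp(−a(θ − b)))
logit(0.40) = ln(0.40/0.60) = -0.4055
b = θ − logit/(a) = 1.53 − (-0.4055)/1.7000 = 1.7685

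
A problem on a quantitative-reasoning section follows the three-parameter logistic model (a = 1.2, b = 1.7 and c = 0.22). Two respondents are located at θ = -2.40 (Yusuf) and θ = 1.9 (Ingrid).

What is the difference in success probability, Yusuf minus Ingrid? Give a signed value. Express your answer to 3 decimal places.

-0.431

P(θ) = c + (1 − c) · 1 / (1 + exp(−a(θ − b)))
P(Yusuf) = 0.2257  [exponent -4.9200]
P(Ingrid) = 0.6566  [exponent 0.2400]
Difference = 0.2257 − 0.6566 = -0.4309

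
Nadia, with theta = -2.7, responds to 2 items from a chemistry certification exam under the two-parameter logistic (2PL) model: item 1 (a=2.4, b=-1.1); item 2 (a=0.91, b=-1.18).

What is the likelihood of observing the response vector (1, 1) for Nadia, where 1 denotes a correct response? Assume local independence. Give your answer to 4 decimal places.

0.0042

P(theta) = 1 / (1 + exp(−a(theta − b)))
P_1 = 1/(1+e^{3.8400}) = 0.0210
P_2 = 1/(1+e^{1.3832}) = 0.2005
L = P_1 × P_2 = 0.0210 × 0.2005 = 0.00422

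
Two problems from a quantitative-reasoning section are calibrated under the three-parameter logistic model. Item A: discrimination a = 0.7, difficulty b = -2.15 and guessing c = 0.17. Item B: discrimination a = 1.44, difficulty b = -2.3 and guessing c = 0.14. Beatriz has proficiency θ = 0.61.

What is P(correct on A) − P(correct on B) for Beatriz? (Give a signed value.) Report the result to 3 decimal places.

-0.092

P(θ) = c + (1 − c) · 1 / (1 + exp(−a(θ − b)))
P_A = 0.8950
P_B = 0.9872
P_A − P_B = -0.0922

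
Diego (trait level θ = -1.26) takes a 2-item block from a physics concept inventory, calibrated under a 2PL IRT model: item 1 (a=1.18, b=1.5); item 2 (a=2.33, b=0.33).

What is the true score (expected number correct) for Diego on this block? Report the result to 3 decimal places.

0.061

P(θ) = 1 / (1 + exp(−a(θ − b)))
P_1 = 1/(1+e^{3.2568}) = 0.0371
P_2 = 1/(1+e^{3.7047}) = 0.0240
E[score] = 0.0371 + 0.0240 = 0.0611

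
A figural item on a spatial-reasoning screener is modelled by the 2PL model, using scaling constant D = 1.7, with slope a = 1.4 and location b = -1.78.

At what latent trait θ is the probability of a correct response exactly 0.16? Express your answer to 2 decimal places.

-2.48

P(θ) = 1 / (1 + exp(−D·a(θ − b)))
logit = ln(0.1600/0.8400) = -1.6582
θ = b + logit/(1.7·a) = -1.78 + (-1.6582)/2.3800 = -2.4767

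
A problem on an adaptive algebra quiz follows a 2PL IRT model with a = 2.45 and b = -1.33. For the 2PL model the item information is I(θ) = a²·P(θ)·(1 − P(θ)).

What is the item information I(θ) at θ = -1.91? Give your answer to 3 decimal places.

P = 1/(1+e^{1.4210}) = 0.1945
P(1−P) = 0.1945 × 0.8055 = 0.1567
I = a² × P(1−P) = 2.45² × 0.1567 = 0.94043

0.940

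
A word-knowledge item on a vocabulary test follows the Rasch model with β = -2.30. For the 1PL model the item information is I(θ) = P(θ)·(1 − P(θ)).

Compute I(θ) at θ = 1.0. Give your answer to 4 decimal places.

P = 1/(1+e^{-3.3000}) = 0.9644
P(1−P) = 0.9644 × 0.0356 = 0.0343
I = P(1−P) = 0.03431

0.0343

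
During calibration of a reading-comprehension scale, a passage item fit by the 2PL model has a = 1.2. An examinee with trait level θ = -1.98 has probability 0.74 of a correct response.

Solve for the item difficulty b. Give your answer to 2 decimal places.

P(θ) = 1 / (1 + exp(−a(θ − b)))
logit(0.74) = ln(0.74/0.26) = 1.0460
b = θ − logit/(a) = -1.98 − 1.0460/1.2000 = -2.8516

-2.85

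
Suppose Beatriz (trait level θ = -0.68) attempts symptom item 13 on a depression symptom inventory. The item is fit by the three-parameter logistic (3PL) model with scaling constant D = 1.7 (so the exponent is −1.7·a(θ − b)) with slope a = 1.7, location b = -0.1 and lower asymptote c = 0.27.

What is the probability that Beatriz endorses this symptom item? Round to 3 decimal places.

P(θ) = c + (1 − c) · 1 / (1 + exp(−D·a(θ − b)))
Exponent: 1.7 × 1.7 × (-0.68 − (-0.1)) = -1.6762
1/(1 + e^{1.6762}) = 0.1576
P = 0.27 + 0.73 × 0.1576 = 0.3850

0.385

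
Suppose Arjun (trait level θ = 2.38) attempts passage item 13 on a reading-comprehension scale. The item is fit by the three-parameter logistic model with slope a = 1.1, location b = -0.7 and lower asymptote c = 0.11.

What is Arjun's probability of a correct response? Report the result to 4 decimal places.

P(θ) = c + (1 − c) · 1 / (1 + exp(−a(θ − b)))
Exponent: 1.1 × (2.38 − (-0.7)) = 3.3880
1/(1 + e^{-3.3880}) = 0.9673
P = 0.11 + 0.89 × 0.9673 = 0.9709

0.9709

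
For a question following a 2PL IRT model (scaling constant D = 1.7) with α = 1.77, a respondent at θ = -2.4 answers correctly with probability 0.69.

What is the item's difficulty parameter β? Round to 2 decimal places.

-2.67

P(θ) = 1 / (1 + exp(−D·α(θ − β)))
logit(0.69) = ln(0.69/0.31) = 0.8001
β = θ − logit/(1.7·α) = -2.4 − 0.8001/3.0090 = -2.6659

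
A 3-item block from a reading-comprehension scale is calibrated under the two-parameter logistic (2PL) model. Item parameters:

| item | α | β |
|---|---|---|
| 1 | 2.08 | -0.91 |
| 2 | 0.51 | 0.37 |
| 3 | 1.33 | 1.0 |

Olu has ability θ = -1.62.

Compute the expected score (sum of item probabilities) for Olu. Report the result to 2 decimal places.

P(θ) = 1 / (1 + exp(−α(θ − β)))
P_1 = 1/(1+e^{1.4768}) = 0.1859
P_2 = 1/(1+e^{1.0149}) = 0.2660
P_3 = 1/(1+e^{3.4846}) = 0.0298
E[score] = 0.1859 + 0.2660 + 0.0298 = 0.4817

0.48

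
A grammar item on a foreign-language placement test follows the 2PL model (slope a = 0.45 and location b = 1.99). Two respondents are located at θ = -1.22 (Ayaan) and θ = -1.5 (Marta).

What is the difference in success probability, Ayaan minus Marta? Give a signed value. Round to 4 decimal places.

0.0187

P(θ) = 1 / (1 + exp(−a(θ − b)))
P(Ayaan) = 0.1908  [exponent -1.4445]
P(Marta) = 0.1721  [exponent -1.5705]
Difference = 0.1908 − 0.1721 = 0.0187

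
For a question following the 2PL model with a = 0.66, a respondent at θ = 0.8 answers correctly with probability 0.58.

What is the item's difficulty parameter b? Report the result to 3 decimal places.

P(θ) = 1 / (1 + exp(−a(θ − b)))
logit(0.58) = ln(0.58/0.42) = 0.3228
b = θ − logit/(a) = 0.8 − 0.3228/0.6600 = 0.3109

0.311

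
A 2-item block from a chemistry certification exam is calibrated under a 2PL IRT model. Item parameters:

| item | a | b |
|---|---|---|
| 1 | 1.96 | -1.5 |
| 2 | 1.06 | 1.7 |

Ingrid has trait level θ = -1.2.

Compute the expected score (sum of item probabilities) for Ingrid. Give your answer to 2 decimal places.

0.69

P(θ) = 1 / (1 + exp(−a(θ − b)))
P_1 = 1/(1+e^{-0.5880}) = 0.6429
P_2 = 1/(1+e^{3.0740}) = 0.0442
E[score] = 0.6429 + 0.0442 = 0.6871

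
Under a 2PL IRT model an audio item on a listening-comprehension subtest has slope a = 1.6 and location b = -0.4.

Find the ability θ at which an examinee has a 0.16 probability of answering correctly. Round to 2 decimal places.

P(θ) = 1 / (1 + exp(−a(θ − b)))
logit = ln(0.1600/0.8400) = -1.6582
θ = b + logit/(a) = -0.4 + (-1.6582)/1.6000 = -1.4364

-1.44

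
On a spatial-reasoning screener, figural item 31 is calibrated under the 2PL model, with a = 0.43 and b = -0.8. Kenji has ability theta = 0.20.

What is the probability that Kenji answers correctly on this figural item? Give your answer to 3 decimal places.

P(theta) = 1 / (1 + exp(−a(theta − b)))
Exponent: 0.43 × (0.20 − (-0.8)) = 0.4300
1/(1 + e^{-0.4300}) = 0.6059

0.606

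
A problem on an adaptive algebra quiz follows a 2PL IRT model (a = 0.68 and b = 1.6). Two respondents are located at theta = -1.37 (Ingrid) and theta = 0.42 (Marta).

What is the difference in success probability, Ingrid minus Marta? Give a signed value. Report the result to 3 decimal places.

P(theta) = 1 / (1 + exp(−a(theta − b)))
P(Ingrid) = 0.1172  [exponent -2.0196]
P(Marta) = 0.3095  [exponent -0.8024]
Difference = 0.1172 − 0.3095 = -0.1924

-0.192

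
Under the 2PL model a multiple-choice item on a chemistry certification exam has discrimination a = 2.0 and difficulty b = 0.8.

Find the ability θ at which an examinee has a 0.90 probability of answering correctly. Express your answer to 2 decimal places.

1.90

P(θ) = 1 / (1 + exp(−a(θ − b)))
logit = ln(0.9000/0.1000) = 2.1972
θ = b + logit/(a) = 0.8 + 2.1972/2.0000 = 1.8986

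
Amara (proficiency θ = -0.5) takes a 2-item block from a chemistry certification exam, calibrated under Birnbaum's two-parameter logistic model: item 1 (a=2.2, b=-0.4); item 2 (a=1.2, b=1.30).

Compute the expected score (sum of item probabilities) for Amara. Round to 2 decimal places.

P(θ) = 1 / (1 + exp(−a(θ − b)))
P_1 = 1/(1+e^{0.2200}) = 0.4452
P_2 = 1/(1+e^{2.1600}) = 0.1034
E[score] = 0.4452 + 0.1034 = 0.5486

0.55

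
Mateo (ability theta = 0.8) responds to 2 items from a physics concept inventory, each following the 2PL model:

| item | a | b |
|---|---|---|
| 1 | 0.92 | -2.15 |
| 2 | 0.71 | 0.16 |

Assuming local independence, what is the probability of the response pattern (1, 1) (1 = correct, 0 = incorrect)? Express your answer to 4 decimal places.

P(theta) = 1 / (1 + exp(−a(theta − b)))
P_1 = 1/(1+e^{-2.7140}) = 0.9378
P_2 = 1/(1+e^{-0.4544}) = 0.6117
L = P_1 × P_2 = 0.9378 × 0.6117 = 0.57367

0.5737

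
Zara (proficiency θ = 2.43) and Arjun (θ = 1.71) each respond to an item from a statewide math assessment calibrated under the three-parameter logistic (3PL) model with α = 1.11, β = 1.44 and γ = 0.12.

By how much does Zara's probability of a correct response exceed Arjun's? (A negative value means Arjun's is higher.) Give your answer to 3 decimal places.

0.155

P(θ) = γ + (1 − γ) · 1 / (1 + exp(−α(θ − β)))
P(Zara) = 0.7800  [exponent 1.0989]
P(Arjun) = 0.6254  [exponent 0.2997]
Difference = 0.7800 − 0.6254 = 0.1546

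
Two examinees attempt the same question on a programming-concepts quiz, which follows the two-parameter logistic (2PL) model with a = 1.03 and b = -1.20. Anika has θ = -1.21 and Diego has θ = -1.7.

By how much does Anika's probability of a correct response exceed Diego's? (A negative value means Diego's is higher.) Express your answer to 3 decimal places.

P(θ) = 1 / (1 + exp(−a(θ − b)))
P(Anika) = 0.4974  [exponent -0.0103]
P(Diego) = 0.3740  [exponent -0.5150]
Difference = 0.4974 − 0.3740 = 0.1234

0.123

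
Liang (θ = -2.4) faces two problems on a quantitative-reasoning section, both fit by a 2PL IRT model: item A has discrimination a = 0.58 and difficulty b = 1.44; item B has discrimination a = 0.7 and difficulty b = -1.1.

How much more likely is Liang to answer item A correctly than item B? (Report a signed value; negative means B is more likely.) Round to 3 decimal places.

-0.190

P(θ) = 1 / (1 + exp(−a(θ − b)))
P_A = 0.0973
P_B = 0.2870
P_A − P_B = -0.1897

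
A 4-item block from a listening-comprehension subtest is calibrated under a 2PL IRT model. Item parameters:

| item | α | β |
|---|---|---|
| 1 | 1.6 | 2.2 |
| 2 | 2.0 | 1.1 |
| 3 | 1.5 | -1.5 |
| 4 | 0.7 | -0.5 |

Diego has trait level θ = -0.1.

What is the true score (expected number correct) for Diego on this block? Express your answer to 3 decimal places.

P(θ) = 1 / (1 + exp(−α(θ − β)))
P_1 = 1/(1+e^{3.6800}) = 0.0246
P_2 = 1/(1+e^{2.4000}) = 0.0832
P_3 = 1/(1+e^{-2.1000}) = 0.8909
P_4 = 1/(1+e^{-0.2800}) = 0.5695
E[score] = 0.0246 + 0.0832 + 0.8909 + 0.5695 = 1.5682

1.568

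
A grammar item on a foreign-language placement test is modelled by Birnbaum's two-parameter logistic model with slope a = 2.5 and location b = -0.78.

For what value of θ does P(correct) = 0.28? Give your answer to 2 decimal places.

-1.16

P(θ) = 1 / (1 + exp(−a(θ − b)))
logit = ln(0.2800/0.7200) = -0.9445
θ = b + logit/(a) = -0.78 + (-0.9445)/2.5000 = -1.1578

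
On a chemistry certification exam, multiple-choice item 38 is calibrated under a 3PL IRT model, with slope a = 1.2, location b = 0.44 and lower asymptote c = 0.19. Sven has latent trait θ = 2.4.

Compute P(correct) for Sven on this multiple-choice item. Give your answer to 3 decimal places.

P(θ) = c + (1 − c) · 1 / (1 + exp(−a(θ − b)))
Exponent: 1.2 × (2.4 − 0.44) = 2.3520
1/(1 + e^{-2.3520}) = 0.9131
P = 0.19 + 0.81 × 0.9131 = 0.9296

0.930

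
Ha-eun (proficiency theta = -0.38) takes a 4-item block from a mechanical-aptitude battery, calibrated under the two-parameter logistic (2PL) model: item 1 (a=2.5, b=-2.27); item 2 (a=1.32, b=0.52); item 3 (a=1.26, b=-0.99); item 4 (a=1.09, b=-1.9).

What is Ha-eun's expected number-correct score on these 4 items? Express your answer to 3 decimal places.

P(theta) = 1 / (1 + exp(−a(theta − b)))
P_1 = 1/(1+e^{-4.7250}) = 0.9912
P_2 = 1/(1+e^{1.1880}) = 0.2336
P_3 = 1/(1+e^{-0.7686}) = 0.6832
P_4 = 1/(1+e^{-1.6568}) = 0.8398
E[score] = 0.9912 + 0.2336 + 0.6832 + 0.8398 = 2.7479

2.748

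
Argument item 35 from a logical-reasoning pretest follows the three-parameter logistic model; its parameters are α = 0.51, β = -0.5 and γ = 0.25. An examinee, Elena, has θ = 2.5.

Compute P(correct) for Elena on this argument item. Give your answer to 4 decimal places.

P(θ) = γ + (1 − γ) · 1 / (1 + exp(−α(θ − β)))
Exponent: 0.51 × (2.5 − (-0.5)) = 1.5300
1/(1 + e^{-1.5300}) = 0.8220
P = 0.25 + 0.75 × 0.8220 = 0.8665

0.8665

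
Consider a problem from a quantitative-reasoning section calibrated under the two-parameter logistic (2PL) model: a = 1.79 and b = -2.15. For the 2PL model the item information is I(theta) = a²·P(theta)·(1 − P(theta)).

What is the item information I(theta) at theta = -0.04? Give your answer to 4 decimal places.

0.0701

P = 1/(1+e^{-3.7769}) = 0.9776
P(1−P) = 0.9776 × 0.0224 = 0.0219
I = a² × P(1−P) = 1.79² × 0.0219 = 0.07011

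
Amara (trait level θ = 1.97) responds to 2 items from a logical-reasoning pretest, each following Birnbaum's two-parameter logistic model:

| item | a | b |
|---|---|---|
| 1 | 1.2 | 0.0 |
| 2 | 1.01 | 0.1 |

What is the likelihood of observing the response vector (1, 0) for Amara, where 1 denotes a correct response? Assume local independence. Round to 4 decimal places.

0.1201

P(θ) = 1 / (1 + exp(−a(θ − b)))
P_1 = 1/(1+e^{-2.3640}) = 0.9140
P_2 = 1/(1+e^{-1.8887}) = 0.8686
L = P_1 × (1−P_2) = 0.9140 × 0.1314 = 0.12010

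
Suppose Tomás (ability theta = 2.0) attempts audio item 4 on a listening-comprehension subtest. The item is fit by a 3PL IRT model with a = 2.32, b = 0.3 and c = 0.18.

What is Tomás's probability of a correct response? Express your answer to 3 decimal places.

P(theta) = c + (1 − c) · 1 / (1 + exp(−a(theta − b)))
Exponent: 2.32 × (2.0 − 0.3) = 3.9440
1/(1 + e^{-3.9440}) = 0.9810
P = 0.18 + 0.82 × 0.9810 = 0.9844

0.984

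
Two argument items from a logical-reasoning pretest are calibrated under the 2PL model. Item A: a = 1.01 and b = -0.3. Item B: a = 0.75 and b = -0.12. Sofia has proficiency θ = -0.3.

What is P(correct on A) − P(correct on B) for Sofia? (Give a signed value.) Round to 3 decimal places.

0.034

P(θ) = 1 / (1 + exp(−a(θ − b)))
P_A = 0.5000
P_B = 0.4663
P_A − P_B = 0.0337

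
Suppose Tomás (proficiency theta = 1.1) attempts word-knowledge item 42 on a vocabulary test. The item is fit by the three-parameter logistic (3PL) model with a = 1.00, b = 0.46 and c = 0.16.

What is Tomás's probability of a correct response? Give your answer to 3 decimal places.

P(theta) = c + (1 − c) · 1 / (1 + exp(−a(theta − b)))
Exponent: 1.00 × (1.1 − 0.46) = 0.6400
1/(1 + e^{-0.6400}) = 0.6548
P = 0.16 + 0.84 × 0.6548 = 0.7100

0.710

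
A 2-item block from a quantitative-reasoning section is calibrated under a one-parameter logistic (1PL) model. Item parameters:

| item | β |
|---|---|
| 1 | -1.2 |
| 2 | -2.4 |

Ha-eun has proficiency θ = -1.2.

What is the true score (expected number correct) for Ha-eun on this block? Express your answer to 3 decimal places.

P(θ) = 1 / (1 + exp(−(θ − β)))
P_1 = 1/(1+e^{0.0000}) = 0.5000
P_2 = 1/(1+e^{-1.2000}) = 0.7685
E[score] = 0.5000 + 0.7685 = 1.2685

1.269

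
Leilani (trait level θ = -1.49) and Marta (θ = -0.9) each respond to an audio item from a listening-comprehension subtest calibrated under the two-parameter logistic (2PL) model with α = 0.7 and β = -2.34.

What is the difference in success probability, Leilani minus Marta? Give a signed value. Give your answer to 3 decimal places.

P(θ) = 1 / (1 + exp(−α(θ − β)))
P(Leilani) = 0.6445  [exponent 0.5950]
P(Marta) = 0.7326  [exponent 1.0080]
Difference = 0.6445 − 0.7326 = -0.0881

-0.088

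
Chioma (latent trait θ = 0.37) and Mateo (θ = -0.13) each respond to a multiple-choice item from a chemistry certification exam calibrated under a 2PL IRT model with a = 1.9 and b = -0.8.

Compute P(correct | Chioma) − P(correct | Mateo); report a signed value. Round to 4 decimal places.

P(θ) = 1 / (1 + exp(−a(θ − b)))
P(Chioma) = 0.9023  [exponent 2.2230]
P(Mateo) = 0.7813  [exponent 1.2730]
Difference = 0.9023 − 0.7813 = 0.1210

0.1210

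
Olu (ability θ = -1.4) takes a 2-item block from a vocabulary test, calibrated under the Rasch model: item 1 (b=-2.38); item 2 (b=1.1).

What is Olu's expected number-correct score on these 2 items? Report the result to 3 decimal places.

P(θ) = 1 / (1 + exp(−(θ − b)))
P_1 = 1/(1+e^{-0.9800}) = 0.7271
P_2 = 1/(1+e^{2.5000}) = 0.0759
E[score] = 0.7271 + 0.0759 = 0.8030

0.803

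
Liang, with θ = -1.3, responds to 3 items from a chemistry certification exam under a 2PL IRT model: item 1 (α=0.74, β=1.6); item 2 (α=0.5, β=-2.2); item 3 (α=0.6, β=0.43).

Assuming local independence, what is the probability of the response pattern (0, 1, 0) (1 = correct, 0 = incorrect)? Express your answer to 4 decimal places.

P(θ) = 1 / (1 + exp(−α(θ − β)))
P_1 = 1/(1+e^{2.1460}) = 0.1047
P_2 = 1/(1+e^{-0.4500}) = 0.6106
P_3 = 1/(1+e^{1.0380}) = 0.2615
L = (1−P_1) × P_2 × (1−P_3) = 0.8953 × 0.6106 × 0.7385 = 0.40372

0.4037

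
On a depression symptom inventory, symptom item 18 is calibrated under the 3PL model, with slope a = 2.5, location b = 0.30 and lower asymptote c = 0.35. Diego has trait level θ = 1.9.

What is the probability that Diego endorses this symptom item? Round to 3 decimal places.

0.988

P(θ) = c + (1 − c) · 1 / (1 + exp(−a(θ − b)))
Exponent: 2.5 × (1.9 − 0.30) = 4.0000
1/(1 + e^{-4.0000}) = 0.9820
P = 0.35 + 0.65 × 0.9820 = 0.9883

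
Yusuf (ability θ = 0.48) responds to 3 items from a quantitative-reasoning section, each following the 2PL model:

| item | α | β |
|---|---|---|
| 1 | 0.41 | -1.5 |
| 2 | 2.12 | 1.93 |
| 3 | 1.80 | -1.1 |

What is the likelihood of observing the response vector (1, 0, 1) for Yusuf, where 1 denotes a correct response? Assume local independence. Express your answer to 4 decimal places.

P(θ) = 1 / (1 + exp(−α(θ − β)))
P_1 = 1/(1+e^{-0.8118}) = 0.6925
P_2 = 1/(1+e^{3.0740}) = 0.0442
P_3 = 1/(1+e^{-2.8440}) = 0.9450
L = P_1 × (1−P_2) × P_3 = 0.6925 × 0.9558 × 0.9450 = 0.62549

0.6255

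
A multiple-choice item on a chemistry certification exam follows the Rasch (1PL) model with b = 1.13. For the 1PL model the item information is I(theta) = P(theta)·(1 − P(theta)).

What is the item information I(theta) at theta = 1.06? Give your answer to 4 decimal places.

0.2497

P = 1/(1+e^{0.0700}) = 0.4825
P(1−P) = 0.4825 × 0.5175 = 0.2497
I = P(1−P) = 0.24969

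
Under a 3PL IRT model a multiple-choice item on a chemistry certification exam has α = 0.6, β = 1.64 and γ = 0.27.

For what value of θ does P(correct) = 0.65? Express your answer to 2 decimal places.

1.78

P(θ) = γ + (1 − γ) · 1 / (1 + exp(−α(θ − β)))
Remove guessing floor: (0.65 − 0.27)/(1 − 0.27) = 0.5205
logit = ln(0.5205/0.4795) = 0.0822
θ = β + logit/(α) = 1.64 + 0.0822/0.6000 = 1.7771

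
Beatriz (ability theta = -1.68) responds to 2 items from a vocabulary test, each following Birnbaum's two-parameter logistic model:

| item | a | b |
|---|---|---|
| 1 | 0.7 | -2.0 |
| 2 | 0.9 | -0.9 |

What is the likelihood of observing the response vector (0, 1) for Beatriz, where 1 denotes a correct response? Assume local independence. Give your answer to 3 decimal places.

0.147

P(theta) = 1 / (1 + exp(−a(theta − b)))
P_1 = 1/(1+e^{-0.2240}) = 0.5558
P_2 = 1/(1+e^{0.7020}) = 0.3314
L = (1−P_1) × P_2 = 0.4442 × 0.3314 = 0.14721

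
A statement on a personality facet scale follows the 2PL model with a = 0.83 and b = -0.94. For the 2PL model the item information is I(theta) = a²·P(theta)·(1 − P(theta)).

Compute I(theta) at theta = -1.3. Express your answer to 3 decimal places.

0.168

P = 1/(1+e^{0.2988}) = 0.4259
P(1−P) = 0.4259 × 0.5741 = 0.2445
I = a² × P(1−P) = 0.83² × 0.2445 = 0.16844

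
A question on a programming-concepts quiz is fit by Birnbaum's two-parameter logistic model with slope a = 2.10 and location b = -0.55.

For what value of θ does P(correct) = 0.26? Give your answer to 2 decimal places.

-1.05

P(θ) = 1 / (1 + exp(−a(θ − b)))
logit = ln(0.2600/0.7400) = -1.0460
θ = b + logit/(a) = -0.55 + (-1.0460)/2.1000 = -1.0481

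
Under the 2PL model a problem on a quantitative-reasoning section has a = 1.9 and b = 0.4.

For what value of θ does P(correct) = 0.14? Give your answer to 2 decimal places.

P(θ) = 1 / (1 + exp(−a(θ − b)))
logit = ln(0.1400/0.8600) = -1.8153
θ = b + logit/(a) = 0.4 + (-1.8153)/1.9000 = -0.5554

-0.56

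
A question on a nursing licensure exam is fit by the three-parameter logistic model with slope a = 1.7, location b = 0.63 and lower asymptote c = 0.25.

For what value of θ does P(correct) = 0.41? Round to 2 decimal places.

P(θ) = c + (1 − c) · 1 / (1 + exp(−a(θ − b)))
Remove guessing floor: (0.41 − 0.25)/(1 − 0.25) = 0.2133
logit = ln(0.2133/0.7867) = -1.3049
θ = b + logit/(a) = 0.63 + (-1.3049)/1.7000 = -0.1376

-0.14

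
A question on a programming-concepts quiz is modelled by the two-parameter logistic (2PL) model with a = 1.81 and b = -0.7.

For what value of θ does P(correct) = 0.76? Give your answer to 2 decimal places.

-0.06

P(θ) = 1 / (1 + exp(−a(θ − b)))
logit = ln(0.7600/0.2400) = 1.1527
θ = b + logit/(a) = -0.7 + 1.1527/1.8100 = -0.0632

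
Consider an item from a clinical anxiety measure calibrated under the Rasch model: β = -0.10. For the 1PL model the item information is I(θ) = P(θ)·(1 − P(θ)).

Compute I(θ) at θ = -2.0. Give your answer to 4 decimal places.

0.1132

P = 1/(1+e^{1.9000}) = 0.1301
P(1−P) = 0.1301 × 0.8699 = 0.1132
I = P(1−P) = 0.11318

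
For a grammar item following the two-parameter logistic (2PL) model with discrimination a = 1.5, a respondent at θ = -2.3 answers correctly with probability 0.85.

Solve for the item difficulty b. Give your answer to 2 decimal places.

-3.46

P(θ) = 1 / (1 + exp(−a(θ − b)))
logit(0.85) = ln(0.85/0.15) = 1.7346
b = θ − logit/(a) = -2.3 − 1.7346/1.5000 = -3.4564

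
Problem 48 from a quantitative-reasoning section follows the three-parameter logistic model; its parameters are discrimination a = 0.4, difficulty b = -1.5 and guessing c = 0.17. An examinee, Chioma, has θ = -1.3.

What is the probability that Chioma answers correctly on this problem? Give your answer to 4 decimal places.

0.6016

P(θ) = c + (1 − c) · 1 / (1 + exp(−a(θ − b)))
Exponent: 0.4 × (-1.3 − (-1.5)) = 0.0800
1/(1 + e^{-0.0800}) = 0.5200
P = 0.17 + 0.83 × 0.5200 = 0.6016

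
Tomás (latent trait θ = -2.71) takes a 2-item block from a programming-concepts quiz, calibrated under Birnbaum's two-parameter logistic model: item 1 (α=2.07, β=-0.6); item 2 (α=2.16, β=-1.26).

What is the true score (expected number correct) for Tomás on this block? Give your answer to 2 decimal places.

P(θ) = 1 / (1 + exp(−α(θ − β)))
P_1 = 1/(1+e^{4.3677}) = 0.0125
P_2 = 1/(1+e^{3.1320}) = 0.0418
E[score] = 0.0125 + 0.0418 = 0.0543

0.05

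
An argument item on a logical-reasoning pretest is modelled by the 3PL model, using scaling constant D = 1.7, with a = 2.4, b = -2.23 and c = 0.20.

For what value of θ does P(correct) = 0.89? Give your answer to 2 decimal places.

-1.78

P(θ) = c + (1 − c) · 1 / (1 + exp(−D·a(θ − b)))
Remove guessing floor: (0.89 − 0.20)/(1 − 0.20) = 0.8625
logit = ln(0.8625/0.1375) = 1.8362
θ = b + logit/(1.7·a) = -2.23 + 1.8362/4.0800 = -1.7799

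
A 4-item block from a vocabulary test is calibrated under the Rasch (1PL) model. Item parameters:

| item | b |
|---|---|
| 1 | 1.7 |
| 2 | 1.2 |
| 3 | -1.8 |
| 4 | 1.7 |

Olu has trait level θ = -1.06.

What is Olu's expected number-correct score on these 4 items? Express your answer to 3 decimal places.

0.891

P(θ) = 1 / (1 + exp(−(θ − b)))
P_1 = 1/(1+e^{2.7600}) = 0.0595
P_2 = 1/(1+e^{2.2600}) = 0.0945
P_3 = 1/(1+e^{-0.7400}) = 0.6770
P_4 = 1/(1+e^{2.7600}) = 0.0595
E[score] = 0.0595 + 0.0945 + 0.6770 + 0.0595 = 0.8905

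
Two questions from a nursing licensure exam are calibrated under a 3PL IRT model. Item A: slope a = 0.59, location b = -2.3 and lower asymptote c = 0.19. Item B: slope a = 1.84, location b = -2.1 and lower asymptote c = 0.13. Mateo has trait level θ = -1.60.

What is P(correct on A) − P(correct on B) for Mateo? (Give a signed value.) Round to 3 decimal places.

-0.075

P(θ) = c + (1 − c) · 1 / (1 + exp(−a(θ − b)))
P_A = 0.6775
P_B = 0.7521
P_A − P_B = -0.0746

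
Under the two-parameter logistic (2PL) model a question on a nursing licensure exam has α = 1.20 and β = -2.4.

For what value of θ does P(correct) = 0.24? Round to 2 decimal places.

-3.36

P(θ) = 1 / (1 + exp(−α(θ − β)))
logit = ln(0.2400/0.7600) = -1.1527
θ = β + logit/(α) = -2.4 + (-1.1527)/1.2000 = -3.3606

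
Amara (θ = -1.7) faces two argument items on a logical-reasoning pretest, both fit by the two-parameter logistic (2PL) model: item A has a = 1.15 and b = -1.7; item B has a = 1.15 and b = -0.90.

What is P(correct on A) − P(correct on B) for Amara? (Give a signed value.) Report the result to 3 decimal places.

0.215

P(θ) = 1 / (1 + exp(−a(θ − b)))
P_A = 0.5000
P_B = 0.2850
P_A − P_B = 0.2150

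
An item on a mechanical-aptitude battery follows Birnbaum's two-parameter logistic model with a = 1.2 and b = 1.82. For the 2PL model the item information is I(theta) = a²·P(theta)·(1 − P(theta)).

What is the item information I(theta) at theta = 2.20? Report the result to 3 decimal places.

P = 1/(1+e^{-0.4560}) = 0.6121
P(1−P) = 0.6121 × 0.3879 = 0.2374
I = a² × P(1−P) = 1.2² × 0.2374 = 0.34192

0.342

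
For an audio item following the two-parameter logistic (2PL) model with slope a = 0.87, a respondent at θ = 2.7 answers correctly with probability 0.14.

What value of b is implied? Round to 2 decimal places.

4.79

P(θ) = 1 / (1 + exp(−a(θ − b)))
logit(0.14) = ln(0.14/0.86) = -1.8153
b = θ − logit/(a) = 2.7 − (-1.8153)/0.8700 = 4.7865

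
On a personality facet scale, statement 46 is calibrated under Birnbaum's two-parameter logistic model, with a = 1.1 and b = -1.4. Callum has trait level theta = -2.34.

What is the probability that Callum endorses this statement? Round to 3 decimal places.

0.262

P(theta) = 1 / (1 + exp(−a(theta − b)))
Exponent: 1.1 × (-2.34 − (-1.4)) = -1.0340
1/(1 + e^{1.0340}) = 0.2623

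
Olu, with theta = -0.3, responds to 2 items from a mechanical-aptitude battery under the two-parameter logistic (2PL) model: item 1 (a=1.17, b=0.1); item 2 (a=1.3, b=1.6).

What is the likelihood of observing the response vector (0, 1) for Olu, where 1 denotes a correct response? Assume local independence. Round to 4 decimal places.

0.0480

P(theta) = 1 / (1 + exp(−a(theta − b)))
P_1 = 1/(1+e^{0.4680}) = 0.3851
P_2 = 1/(1+e^{2.4700}) = 0.0780
L = (1−P_1) × P_2 = 0.6149 × 0.0780 = 0.04796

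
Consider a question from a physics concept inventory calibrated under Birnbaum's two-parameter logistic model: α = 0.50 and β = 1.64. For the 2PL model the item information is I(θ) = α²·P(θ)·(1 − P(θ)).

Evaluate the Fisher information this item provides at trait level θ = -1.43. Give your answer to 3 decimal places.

P = 1/(1+e^{1.5350}) = 0.1773
P(1−P) = 0.1773 × 0.8227 = 0.1458
I = α² × P(1−P) = 0.50² × 0.1458 = 0.03646

0.036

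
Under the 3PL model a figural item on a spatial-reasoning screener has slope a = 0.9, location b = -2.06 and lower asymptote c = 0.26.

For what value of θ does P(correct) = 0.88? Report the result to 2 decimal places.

P(θ) = c + (1 − c) · 1 / (1 + exp(−a(θ − b)))
Remove guessing floor: (0.88 − 0.26)/(1 − 0.26) = 0.8378
logit = ln(0.8378/0.1622) = 1.6422
θ = b + logit/(a) = -2.06 + 1.6422/0.9000 = -0.2353

-0.24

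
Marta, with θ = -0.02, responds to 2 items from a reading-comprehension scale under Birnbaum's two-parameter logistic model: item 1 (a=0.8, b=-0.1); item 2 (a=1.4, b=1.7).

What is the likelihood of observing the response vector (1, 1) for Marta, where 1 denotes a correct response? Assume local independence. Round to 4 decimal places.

P(θ) = 1 / (1 + exp(−a(θ − b)))
P_1 = 1/(1+e^{-0.0640}) = 0.5160
P_2 = 1/(1+e^{2.4080}) = 0.0826
L = P_1 × P_2 = 0.5160 × 0.0826 = 0.04260

0.0426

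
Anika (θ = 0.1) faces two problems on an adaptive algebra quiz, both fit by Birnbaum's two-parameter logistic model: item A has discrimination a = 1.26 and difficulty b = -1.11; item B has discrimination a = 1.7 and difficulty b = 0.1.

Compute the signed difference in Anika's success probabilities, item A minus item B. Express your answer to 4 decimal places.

P(θ) = 1 / (1 + exp(−a(θ − b)))
P_A = 0.8212
P_B = 0.5000
P_A − P_B = 0.3212

0.3212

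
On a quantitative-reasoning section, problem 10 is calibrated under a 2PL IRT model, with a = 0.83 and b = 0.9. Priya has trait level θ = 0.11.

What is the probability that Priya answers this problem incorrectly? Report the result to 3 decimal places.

P(θ) = 1 / (1 + exp(−a(θ − b)))
Exponent: 0.83 × (0.11 − 0.9) = -0.6557
1/(1 + e^{0.6557}) = 0.3417
P(incorrect) = 1 − 0.3417 = 0.6583

0.658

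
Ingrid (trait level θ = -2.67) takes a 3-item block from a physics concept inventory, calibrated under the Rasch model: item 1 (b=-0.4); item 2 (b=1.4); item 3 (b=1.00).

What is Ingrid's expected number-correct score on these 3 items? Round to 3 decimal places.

0.135

P(θ) = 1 / (1 + exp(−(θ − b)))
P_1 = 1/(1+e^{2.2700}) = 0.0936
P_2 = 1/(1+e^{4.0700}) = 0.0168
P_3 = 1/(1+e^{3.6700}) = 0.0248
E[score] = 0.0936 + 0.0168 + 0.0248 = 0.1353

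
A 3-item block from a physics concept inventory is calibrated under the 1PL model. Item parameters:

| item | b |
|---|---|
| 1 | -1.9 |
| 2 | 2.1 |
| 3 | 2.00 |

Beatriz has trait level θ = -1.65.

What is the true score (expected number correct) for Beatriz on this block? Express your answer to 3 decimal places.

P(θ) = 1 / (1 + exp(−(θ − b)))
P_1 = 1/(1+e^{-0.2500}) = 0.5622
P_2 = 1/(1+e^{3.7500}) = 0.0230
P_3 = 1/(1+e^{3.6500}) = 0.0253
E[score] = 0.5622 + 0.0230 + 0.0253 = 0.6105

0.610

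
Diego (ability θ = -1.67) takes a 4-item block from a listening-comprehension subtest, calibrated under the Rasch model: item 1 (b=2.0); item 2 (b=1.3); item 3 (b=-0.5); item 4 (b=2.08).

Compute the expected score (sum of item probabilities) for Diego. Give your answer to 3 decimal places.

P(θ) = 1 / (1 + exp(−(θ − b)))
P_1 = 1/(1+e^{3.6700}) = 0.0248
P_2 = 1/(1+e^{2.9700}) = 0.0488
P_3 = 1/(1+e^{1.1700}) = 0.2369
P_4 = 1/(1+e^{3.7500}) = 0.0230
E[score] = 0.0248 + 0.0488 + 0.2369 + 0.0230 = 0.3335

0.333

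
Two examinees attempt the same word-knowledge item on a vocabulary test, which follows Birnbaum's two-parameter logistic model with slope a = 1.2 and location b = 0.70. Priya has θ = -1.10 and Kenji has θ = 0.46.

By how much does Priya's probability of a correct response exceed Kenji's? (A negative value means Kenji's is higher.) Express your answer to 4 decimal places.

-0.3251

P(θ) = 1 / (1 + exp(−a(θ − b)))
P(Priya) = 0.1034  [exponent -2.1600]
P(Kenji) = 0.4285  [exponent -0.2880]
Difference = 0.1034 − 0.4285 = -0.3251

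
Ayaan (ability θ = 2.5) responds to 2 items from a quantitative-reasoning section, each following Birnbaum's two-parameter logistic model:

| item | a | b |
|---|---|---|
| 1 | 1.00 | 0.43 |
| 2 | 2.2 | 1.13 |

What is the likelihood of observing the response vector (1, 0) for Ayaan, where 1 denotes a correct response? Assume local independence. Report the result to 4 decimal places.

P(θ) = 1 / (1 + exp(−a(θ − b)))
P_1 = 1/(1+e^{-2.0700}) = 0.8880
P_2 = 1/(1+e^{-3.0140}) = 0.9532
L = P_1 × (1−P_2) = 0.8880 × 0.0468 = 0.04155

0.0416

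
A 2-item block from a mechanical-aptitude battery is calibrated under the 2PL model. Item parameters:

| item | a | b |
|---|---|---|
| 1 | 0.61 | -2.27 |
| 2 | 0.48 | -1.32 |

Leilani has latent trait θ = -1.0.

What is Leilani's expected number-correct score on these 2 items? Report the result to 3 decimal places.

P(θ) = 1 / (1 + exp(−a(θ − b)))
P_1 = 1/(1+e^{-0.7747}) = 0.6845
P_2 = 1/(1+e^{-0.1536}) = 0.5383
E[score] = 0.6845 + 0.5383 = 1.2229

1.223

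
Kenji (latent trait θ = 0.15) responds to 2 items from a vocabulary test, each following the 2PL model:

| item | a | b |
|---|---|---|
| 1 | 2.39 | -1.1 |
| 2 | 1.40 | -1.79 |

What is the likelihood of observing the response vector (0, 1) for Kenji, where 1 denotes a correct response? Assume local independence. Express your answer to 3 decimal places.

P(θ) = 1 / (1 + exp(−a(θ − b)))
P_1 = 1/(1+e^{-2.9875}) = 0.9520
P_2 = 1/(1+e^{-2.7160}) = 0.9380
L = (1−P_1) × P_2 = 0.0480 × 0.9380 = 0.04502

0.045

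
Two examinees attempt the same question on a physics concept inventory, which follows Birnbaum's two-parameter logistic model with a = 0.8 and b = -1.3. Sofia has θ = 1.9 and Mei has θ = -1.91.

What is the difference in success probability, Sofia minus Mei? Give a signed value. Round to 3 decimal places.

P(θ) = 1 / (1 + exp(−a(θ − b)))
P(Sofia) = 0.9282  [exponent 2.5600]
P(Mei) = 0.3804  [exponent -0.4880]
Difference = 0.9282 − 0.3804 = 0.5479

0.548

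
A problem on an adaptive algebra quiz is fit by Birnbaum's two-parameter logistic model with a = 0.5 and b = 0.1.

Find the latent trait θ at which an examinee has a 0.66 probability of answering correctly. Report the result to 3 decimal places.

1.427

P(θ) = 1 / (1 + exp(−a(θ − b)))
logit = ln(0.6600/0.3400) = 0.6633
θ = b + logit/(a) = 0.1 + 0.6633/0.5000 = 1.4266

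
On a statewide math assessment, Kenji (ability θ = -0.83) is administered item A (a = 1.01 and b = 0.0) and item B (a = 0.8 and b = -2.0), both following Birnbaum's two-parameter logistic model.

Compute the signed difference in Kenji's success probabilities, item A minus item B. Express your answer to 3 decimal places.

-0.416

P(θ) = 1 / (1 + exp(−a(θ − b)))
P_A = 0.3019
P_B = 0.7183
P_A − P_B = -0.4164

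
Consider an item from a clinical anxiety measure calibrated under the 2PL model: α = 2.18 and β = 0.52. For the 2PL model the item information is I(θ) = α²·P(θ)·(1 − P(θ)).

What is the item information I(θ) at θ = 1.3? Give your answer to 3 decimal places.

0.621

P = 1/(1+e^{-1.7004}) = 0.8456
P(1−P) = 0.8456 × 0.1544 = 0.1306
I = α² × P(1−P) = 2.18² × 0.1306 = 0.62052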